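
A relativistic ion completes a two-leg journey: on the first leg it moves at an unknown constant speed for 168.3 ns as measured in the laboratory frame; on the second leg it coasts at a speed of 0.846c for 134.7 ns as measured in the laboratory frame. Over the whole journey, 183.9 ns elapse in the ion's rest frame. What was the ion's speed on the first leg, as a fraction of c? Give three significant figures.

Leg 1: speed unknown; τ_1 = 168.3/γ_1.
Leg 2: γ = 1/√(1 − 0.846²) = 1/√0.2843 = 1.876; τ_2 = 134.7/1.876 = 71.82 ns.
Total proper time: τ_1 + 71.82 = 183.9, so τ_1 = 183.9 − 71.82 = 112.1 ns.
γ_1 = 168.3/112.1 = 1.502; β = √(1 − 1/γ²) = √0.5565.

β = 0.746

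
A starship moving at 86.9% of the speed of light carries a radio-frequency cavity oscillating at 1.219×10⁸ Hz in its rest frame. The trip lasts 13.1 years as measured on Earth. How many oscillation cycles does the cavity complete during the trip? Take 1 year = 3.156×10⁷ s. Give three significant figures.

β = 0.869; γ = 1/√(1 − 0.869²) = 1/√0.2448 = 2.021
The oscillator's own cycle count is N = f × τ where τ is the proper time on the ship. τ = Δt/γ = 13.1/2.021 = 6.482 years = 2.046×10⁸ s.
N = 1.219×10⁸ × 2.046×10⁸ = 2.494×10¹⁶.

N = 2.49×10¹⁶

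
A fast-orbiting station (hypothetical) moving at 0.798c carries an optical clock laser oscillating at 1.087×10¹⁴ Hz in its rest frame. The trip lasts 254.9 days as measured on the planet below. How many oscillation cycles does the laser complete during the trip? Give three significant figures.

γ = 1/√(1 − 0.798²) = 1/√0.3632 = 1.659
The oscillator's own cycle count is N = f × τ where τ is the proper time aboard the station. τ = Δt/γ = 254.9/1.659 = 153.6 days = 1.327×10⁷ s.
N = 1.087×10¹⁴ × 1.327×10⁷ = 1.443×10²¹.

N = 1.44×10²¹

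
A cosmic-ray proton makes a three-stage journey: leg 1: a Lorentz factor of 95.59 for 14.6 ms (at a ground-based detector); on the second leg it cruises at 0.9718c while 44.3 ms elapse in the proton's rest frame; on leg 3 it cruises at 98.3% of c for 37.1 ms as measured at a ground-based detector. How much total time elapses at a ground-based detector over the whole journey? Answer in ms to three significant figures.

Leg 1: 14.6 ms is already measured at a ground-based detector.
Leg 2: γ = 1/√(1 − 0.9718²) = 1/√0.05560 = 4.241; Δt_2 = 4.241 × 44.3 = 187.9 ms.
Leg 3: 37.1 ms is already measured at a ground-based detector.
Total: 14.60 + 187.9 + 37.10 ms.

Δt = 240 ms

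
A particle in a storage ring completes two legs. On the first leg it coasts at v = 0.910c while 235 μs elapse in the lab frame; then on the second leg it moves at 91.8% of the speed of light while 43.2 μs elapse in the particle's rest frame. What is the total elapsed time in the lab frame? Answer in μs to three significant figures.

Leg 1: 235 μs is already measured in the lab frame.
Leg 2: β = 0.918; γ = 1/√(1 − 0.918²) = 1/√0.1573 = 2.522; Δt_2 = 2.522 × 43.2 = 108.9 μs.
Total: 235.0 + 108.9 μs.

Δt = 344 μs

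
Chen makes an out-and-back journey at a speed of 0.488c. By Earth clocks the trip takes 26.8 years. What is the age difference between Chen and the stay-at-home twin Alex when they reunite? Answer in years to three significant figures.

Δt − τ = 3.41 years

γ = 1/√(1 − 0.488²) = 1/√0.7619 = 1.146
Chen's elapsed proper time: τ = 26.8/1.146 = 23.39 years.
Age gap = Δt − τ = 26.8 − 23.39 years.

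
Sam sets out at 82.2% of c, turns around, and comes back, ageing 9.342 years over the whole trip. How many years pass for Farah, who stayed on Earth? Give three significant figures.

β = 0.822; γ = 1/√(1 − 0.822²) = 1/√0.3243 = 1.756
Earth-frame duration is the dilated interval: Δt = γτ = 1.756 × 9.342 years.

Δt = 16.4 years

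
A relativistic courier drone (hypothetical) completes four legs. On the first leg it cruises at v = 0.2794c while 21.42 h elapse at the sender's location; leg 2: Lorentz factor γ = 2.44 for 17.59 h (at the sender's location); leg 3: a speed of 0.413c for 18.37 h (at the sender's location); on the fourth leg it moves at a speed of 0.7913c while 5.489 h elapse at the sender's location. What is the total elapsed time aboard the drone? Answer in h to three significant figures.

Leg 1: γ = 1/√(1 − 0.2794²) = 1/√0.9219 = 1.041; τ_1 = 21.42/1.041 = 20.57 h.
Leg 2: γ = 2.44; τ_2 = 17.59/2.440 = 7.209 h.
Leg 3: γ = 1/√(1 − 0.413²) = 1/√0.8294 = 1.098; τ_3 = 18.37/1.098 = 16.73 h.
Leg 4: γ = 1/√(1 − 0.7913²) = 1/√0.3738 = 1.636; τ_4 = 5.489/1.636 = 3.356 h.
Total: 20.57 + 7.209 + 16.73 + 3.356 h.

τ = 47.9 h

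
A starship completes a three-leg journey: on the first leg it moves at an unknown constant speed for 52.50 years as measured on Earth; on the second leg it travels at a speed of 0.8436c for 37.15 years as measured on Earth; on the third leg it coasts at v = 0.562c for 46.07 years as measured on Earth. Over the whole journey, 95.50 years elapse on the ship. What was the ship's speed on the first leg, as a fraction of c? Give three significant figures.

Leg 1: speed unknown; τ_1 = 52.50/γ_1.
Leg 2: γ = 1/√(1 − 0.8436²) = 1/√0.2883 = 1.862; τ_2 = 37.15/1.862 = 19.95 years.
Leg 3: γ = 1/√(1 − 0.562²) = 1/√0.6842 = 1.209; τ_3 = 46.07/1.209 = 38.11 years.
Total proper time: τ_1 + 19.95 + 38.11 = 95.50, so τ_1 = 95.50 − 58.05 = 37.45 years.
γ_1 = 52.50/37.45 = 1.402; β = √(1 − 1/γ²) = √0.4913.

β = 0.701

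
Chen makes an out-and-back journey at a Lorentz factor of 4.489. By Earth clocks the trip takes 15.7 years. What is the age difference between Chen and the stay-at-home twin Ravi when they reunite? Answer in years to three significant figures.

Δt − τ = 12.2 years

γ = 4.489
Chen's elapsed proper time: τ = 15.7/4.489 = 3.497 years.
Age gap = Δt − τ = 15.7 − 3.497 years.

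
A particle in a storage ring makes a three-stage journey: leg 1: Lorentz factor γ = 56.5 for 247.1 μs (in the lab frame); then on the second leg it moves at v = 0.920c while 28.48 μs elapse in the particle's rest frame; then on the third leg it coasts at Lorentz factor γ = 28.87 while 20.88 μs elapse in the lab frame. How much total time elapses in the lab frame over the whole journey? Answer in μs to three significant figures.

Leg 1: 247.1 μs is already measured in the lab frame.
Leg 2: γ = 1/√(1 − 0.920²) = 1/√0.1536 = 2.552; Δt_2 = 2.552 × 28.48 = 72.67 μs.
Leg 3: 20.88 μs is already measured in the lab frame.
Total: 247.1 + 72.67 + 20.88 μs.

Δt = 341 μs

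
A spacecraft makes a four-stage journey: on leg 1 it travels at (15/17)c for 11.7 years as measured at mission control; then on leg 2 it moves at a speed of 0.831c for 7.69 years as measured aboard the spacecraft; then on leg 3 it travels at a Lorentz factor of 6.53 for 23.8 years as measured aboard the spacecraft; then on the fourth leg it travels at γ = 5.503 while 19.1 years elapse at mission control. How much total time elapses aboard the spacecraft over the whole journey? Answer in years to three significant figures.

τ = 40.5 years

Leg 1: γ = 1/√(1 − (15/17)²) = 17/8 = 2.125; τ_1 = 11.7/2.125 = 5.506 years.
Leg 2: 7.69 years is already measured aboard the spacecraft.
Leg 3: 23.8 years is already measured aboard the spacecraft.
Leg 4: γ = 5.503; τ_4 = 19.1/5.503 = 3.471 years.
Total: 5.506 + 7.690 + 23.80 + 3.471 years.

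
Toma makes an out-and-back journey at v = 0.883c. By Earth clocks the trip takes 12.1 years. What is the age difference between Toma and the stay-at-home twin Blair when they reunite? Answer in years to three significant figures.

Δt − τ = 6.42 years

γ = 1/√(1 − 0.883²) = 1/√0.2203 = 2.131
Toma's elapsed proper time: τ = 12.1/2.131 = 5.679 years.
Age gap = Δt − τ = 12.1 − 5.679 years.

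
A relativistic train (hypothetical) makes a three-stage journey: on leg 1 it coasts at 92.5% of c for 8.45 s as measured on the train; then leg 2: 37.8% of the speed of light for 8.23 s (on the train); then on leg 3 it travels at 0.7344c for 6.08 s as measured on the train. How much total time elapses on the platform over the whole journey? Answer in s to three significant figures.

Leg 1: β = 0.925; γ = 1/√(1 − 0.925²) = 1/√0.1444 = 2.632; Δt_1 = 2.632 × 8.45 = 22.24 s.
Leg 2: β = 0.378; γ = 1/√(1 − 0.378²) = 1/√0.8571 = 1.080; Δt_2 = 1.080 × 8.23 = 8.890 s.
Leg 3: γ = 1/√(1 − 0.7344²) = 1/√0.4607 = 1.473; Δt_3 = 1.473 × 6.08 = 8.958 s.
Total: 22.24 + 8.890 + 8.958 s.

Δt = 40.1 s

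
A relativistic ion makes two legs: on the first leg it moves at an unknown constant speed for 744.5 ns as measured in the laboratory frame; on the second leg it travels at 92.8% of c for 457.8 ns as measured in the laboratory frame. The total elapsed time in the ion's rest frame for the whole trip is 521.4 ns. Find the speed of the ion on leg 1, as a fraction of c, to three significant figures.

β = 0.882

Leg 1: speed unknown; τ_1 = 744.5/γ_1.
Leg 2: β = 0.928; γ = 1/√(1 − 0.928²) = 1/√0.1388 = 2.684; τ_2 = 457.8/2.684 = 170.6 ns.
Total proper time: τ_1 + 170.6 = 521.4, so τ_1 = 521.4 − 170.6 = 350.8 ns.
γ_1 = 744.5/350.8 = 2.122; β = √(1 − 1/γ²) = √0.7779.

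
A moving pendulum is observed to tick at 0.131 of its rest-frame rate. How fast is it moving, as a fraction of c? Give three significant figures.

Rate ratio = 1/γ, so γ = 1/0.131 = 7.634.
β = √(1 − 1/γ²) = √(1 − 0.131²) = √0.9828

β = 0.991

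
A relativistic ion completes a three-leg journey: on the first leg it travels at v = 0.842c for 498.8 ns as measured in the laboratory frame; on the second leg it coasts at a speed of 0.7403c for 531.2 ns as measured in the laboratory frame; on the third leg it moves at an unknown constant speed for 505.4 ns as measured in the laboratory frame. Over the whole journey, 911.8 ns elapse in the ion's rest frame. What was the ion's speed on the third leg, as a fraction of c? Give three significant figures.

β = 0.825

Leg 1: γ = 1/√(1 − 0.842²) = 1/√0.2910 = 1.854; τ_1 = 498.8/1.854 = 269.1 ns.
Leg 2: γ = 1/√(1 − 0.7403²) = 1/√0.4520 = 1.487; τ_2 = 531.2/1.487 = 357.1 ns.
Leg 3: speed unknown; τ_3 = 505.4/γ_3.
Total proper time: 269.1 + 357.1 + τ_3 = 911.8, so τ_3 = 911.8 − 626.2 = 285.6 ns.
γ_3 = 505.4/285.6 = 1.770; β = √(1 − 1/γ²) = √0.6807.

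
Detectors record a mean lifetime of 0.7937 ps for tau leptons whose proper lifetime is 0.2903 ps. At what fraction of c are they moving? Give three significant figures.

v = 0.931c

γ = Δt/τ₀ = 0.7937/0.2903 = 2.734
β = √(1 − 1/γ²) = √(1 − 0.1338) = √0.8662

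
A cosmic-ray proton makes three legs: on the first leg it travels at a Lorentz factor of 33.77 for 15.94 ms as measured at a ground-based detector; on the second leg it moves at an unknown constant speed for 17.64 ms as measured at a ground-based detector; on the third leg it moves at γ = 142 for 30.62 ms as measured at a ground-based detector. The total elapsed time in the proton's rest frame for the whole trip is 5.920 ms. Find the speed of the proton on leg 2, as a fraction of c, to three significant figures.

β = 0.955

Leg 1: γ = 33.77; τ_1 = 15.94/33.77 = 0.4720 ms.
Leg 2: speed unknown; τ_2 = 17.64/γ_2.
Leg 3: γ = 142; τ_3 = 30.62/142.0 = 0.2156 ms.
Total proper time: 0.4720 + τ_2 + 0.2156 = 5.920, so τ_2 = 5.920 − 0.6877 = 5.232 ms.
γ_2 = 17.64/5.232 = 3.371; β = √(1 − 1/γ²) = √0.9120.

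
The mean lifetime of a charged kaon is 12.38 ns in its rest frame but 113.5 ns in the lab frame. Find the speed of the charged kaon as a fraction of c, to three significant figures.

γ = Δt/τ₀ = 113.5/12.38 = 9.168
β = √(1 − 1/γ²) = √(1 − 0.01190) = √0.9881

v = 0.994c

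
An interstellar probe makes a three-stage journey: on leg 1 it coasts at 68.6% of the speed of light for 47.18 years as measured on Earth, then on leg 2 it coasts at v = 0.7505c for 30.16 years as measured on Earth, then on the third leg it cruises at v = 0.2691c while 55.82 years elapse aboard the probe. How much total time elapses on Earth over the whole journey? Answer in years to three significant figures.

Δt = 135 years

Leg 1: 47.18 years is already measured on Earth.
Leg 2: 30.16 years is already measured on Earth.
Leg 3: γ = 1/√(1 − 0.2691²) = 1/√0.9276 = 1.038; Δt_3 = 1.038 × 55.82 = 57.96 years.
Total: 47.18 + 30.16 + 57.96 years.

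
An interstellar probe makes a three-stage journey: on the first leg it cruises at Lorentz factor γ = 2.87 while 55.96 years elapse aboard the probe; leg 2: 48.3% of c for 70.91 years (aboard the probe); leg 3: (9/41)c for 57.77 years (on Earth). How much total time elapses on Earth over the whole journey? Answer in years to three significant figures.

Δt = 299 years

Leg 1: γ = 2.87; Δt_1 = 2.870 × 55.96 = 160.6 years.
Leg 2: β = 0.483; γ = 1/√(1 − 0.483²) = 1/√0.7667 = 1.142; Δt_2 = 1.142 × 70.91 = 80.98 years.
Leg 3: 57.77 years is already measured on Earth.
Total: 160.6 + 80.98 + 57.77 years.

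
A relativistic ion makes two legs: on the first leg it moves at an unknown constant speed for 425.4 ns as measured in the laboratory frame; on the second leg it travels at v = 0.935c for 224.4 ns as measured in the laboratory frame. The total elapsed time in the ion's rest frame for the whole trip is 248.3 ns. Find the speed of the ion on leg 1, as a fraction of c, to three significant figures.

Leg 1: speed unknown; τ_1 = 425.4/γ_1.
Leg 2: γ = 1/√(1 − 0.935²) = 1/√0.1258 = 2.820; τ_2 = 224.4/2.820 = 79.58 ns.
Total proper time: τ_1 + 79.58 = 248.3, so τ_1 = 248.3 − 79.58 = 168.7 ns.
γ_1 = 425.4/168.7 = 2.521; β = √(1 − 1/γ²) = √0.8427.

β = 0.918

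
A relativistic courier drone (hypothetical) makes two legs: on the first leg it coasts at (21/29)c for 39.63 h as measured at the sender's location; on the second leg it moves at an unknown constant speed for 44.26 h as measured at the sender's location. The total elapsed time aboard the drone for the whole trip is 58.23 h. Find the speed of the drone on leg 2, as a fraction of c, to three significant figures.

β = 0.716

Leg 1: γ = 1/√(1 − (21/29)²) = 29/20 = 1.450; τ_1 = 39.63/1.450 = 27.33 h.
Leg 2: speed unknown; τ_2 = 44.26/γ_2.
Total proper time: 27.33 + τ_2 = 58.23, so τ_2 = 58.23 − 27.33 = 30.90 h.
γ_2 = 44.26/30.90 = 1.432; β = √(1 − 1/γ²) = √0.5126.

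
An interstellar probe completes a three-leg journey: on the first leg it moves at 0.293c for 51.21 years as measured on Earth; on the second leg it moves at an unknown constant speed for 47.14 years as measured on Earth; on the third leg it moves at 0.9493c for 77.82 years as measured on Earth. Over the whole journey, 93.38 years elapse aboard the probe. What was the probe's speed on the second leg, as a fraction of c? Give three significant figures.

β = 0.906

Leg 1: γ = 1/√(1 − 0.293²) = 1/√0.9142 = 1.046; τ_1 = 51.21/1.046 = 48.96 years.
Leg 2: speed unknown; τ_2 = 47.14/γ_2.
Leg 3: γ = 1/√(1 − 0.9493²) = 1/√0.09883 = 3.181; τ_3 = 77.82/3.181 = 24.46 years.
Total proper time: 48.96 + τ_2 + 24.46 = 93.38, so τ_2 = 93.38 − 73.43 = 19.95 years.
γ_2 = 47.14/19.95 = 2.363; β = √(1 − 1/γ²) = √0.8208.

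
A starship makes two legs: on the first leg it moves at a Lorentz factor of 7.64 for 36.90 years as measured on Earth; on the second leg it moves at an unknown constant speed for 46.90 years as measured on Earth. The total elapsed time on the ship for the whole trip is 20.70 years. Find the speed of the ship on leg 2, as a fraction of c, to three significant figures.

β = 0.941

Leg 1: γ = 7.64; τ_1 = 36.90/7.640 = 4.830 years.
Leg 2: speed unknown; τ_2 = 46.90/γ_2.
Total proper time: 4.830 + τ_2 = 20.70, so τ_2 = 20.70 − 4.830 = 15.87 years.
γ_2 = 46.90/15.87 = 2.955; β = √(1 − 1/γ²) = √0.8855.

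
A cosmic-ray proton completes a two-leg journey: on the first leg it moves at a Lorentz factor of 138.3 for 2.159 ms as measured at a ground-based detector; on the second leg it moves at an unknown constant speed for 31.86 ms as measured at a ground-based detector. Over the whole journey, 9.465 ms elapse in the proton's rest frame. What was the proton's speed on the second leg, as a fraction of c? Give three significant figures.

Leg 1: γ = 138.3; τ_1 = 2.159/138.3 = 0.01561 ms.
Leg 2: speed unknown; τ_2 = 31.86/γ_2.
Total proper time: 0.01561 + τ_2 = 9.465, so τ_2 = 9.465 − 0.01561 = 9.449 ms.
γ_2 = 31.86/9.449 = 3.372; β = √(1 − 1/γ²) = √0.9120.

β = 0.955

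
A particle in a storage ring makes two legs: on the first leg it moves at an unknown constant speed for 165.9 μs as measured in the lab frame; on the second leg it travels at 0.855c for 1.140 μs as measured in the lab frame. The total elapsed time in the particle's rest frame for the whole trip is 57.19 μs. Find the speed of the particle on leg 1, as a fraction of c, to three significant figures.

Leg 1: speed unknown; τ_1 = 165.9/γ_1.
Leg 2: γ = 1/√(1 − 0.855²) = 1/√0.2690 = 1.928; τ_2 = 1.140/1.928 = 0.5912 μs.
Total proper time: τ_1 + 0.5912 = 57.19, so τ_1 = 57.19 − 0.5912 = 56.60 μs.
γ_1 = 165.9/56.60 = 2.931; β = √(1 − 1/γ²) = √0.8836.

β = 0.940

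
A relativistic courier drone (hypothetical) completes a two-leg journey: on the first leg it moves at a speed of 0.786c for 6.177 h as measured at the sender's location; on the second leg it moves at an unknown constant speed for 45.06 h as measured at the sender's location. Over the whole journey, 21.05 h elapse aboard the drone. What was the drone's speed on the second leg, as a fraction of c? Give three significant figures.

Leg 1: γ = 1/√(1 − 0.786²) = 1/√0.3822 = 1.618; τ_1 = 6.177/1.618 = 3.819 h.
Leg 2: speed unknown; τ_2 = 45.06/γ_2.
Total proper time: 3.819 + τ_2 = 21.05, so τ_2 = 21.05 − 3.819 = 17.23 h.
γ_2 = 45.06/17.23 = 2.615; β = √(1 − 1/γ²) = √0.8538.

β = 0.924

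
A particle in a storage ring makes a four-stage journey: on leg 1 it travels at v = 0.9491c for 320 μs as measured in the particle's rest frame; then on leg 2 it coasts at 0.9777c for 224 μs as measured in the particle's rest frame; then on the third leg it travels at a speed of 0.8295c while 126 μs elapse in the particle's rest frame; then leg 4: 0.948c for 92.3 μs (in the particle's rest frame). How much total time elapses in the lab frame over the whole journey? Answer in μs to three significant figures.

Leg 1: γ = 1/√(1 − 0.9491²) = 1/√0.09921 = 3.175; Δt_1 = 3.175 × 320 = 1016 μs.
Leg 2: γ = 1/√(1 − 0.9777²) = 1/√0.04410 = 4.762; Δt_2 = 4.762 × 224 = 1067 μs.
Leg 3: γ = 1/√(1 − 0.8295²) = 1/√0.3119 = 1.790; Δt_3 = 1.790 × 126 = 225.6 μs.
Leg 4: γ = 1/√(1 − 0.948²) = 1/√0.1013 = 3.142; Δt_4 = 3.142 × 92.3 = 290.0 μs.
Total: 1016 + 1067 + 225.6 + 290.0 μs.

Δt = 2600 μs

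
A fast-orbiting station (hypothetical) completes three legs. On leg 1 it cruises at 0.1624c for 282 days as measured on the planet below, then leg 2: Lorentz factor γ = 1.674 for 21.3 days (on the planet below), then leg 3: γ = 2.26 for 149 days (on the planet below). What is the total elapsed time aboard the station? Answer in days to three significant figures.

Leg 1: γ = 1/√(1 − 0.1624²) = 1/√0.9736 = 1.013; τ_1 = 282/1.013 = 278.3 days.
Leg 2: γ = 1.674; τ_2 = 21.3/1.674 = 12.72 days.
Leg 3: γ = 2.26; τ_3 = 149/2.260 = 65.93 days.
Total: 278.3 + 12.72 + 65.93 days.

τ = 357 days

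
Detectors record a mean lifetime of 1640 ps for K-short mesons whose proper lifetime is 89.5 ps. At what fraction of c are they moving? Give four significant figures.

v = 0.9985c

γ = Δt/τ₀ = 1640/89.5 = 18.32
β = √(1 − 1/γ²) = √(1 − 0.002978) = √0.9970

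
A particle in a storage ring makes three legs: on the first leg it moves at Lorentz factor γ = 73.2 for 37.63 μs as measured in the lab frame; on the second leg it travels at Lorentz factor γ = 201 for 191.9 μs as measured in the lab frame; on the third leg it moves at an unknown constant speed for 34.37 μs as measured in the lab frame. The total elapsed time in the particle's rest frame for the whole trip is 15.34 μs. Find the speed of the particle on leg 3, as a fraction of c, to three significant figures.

Leg 1: γ = 73.2; τ_1 = 37.63/73.20 = 0.5141 μs.
Leg 2: γ = 201; τ_2 = 191.9/201.0 = 0.9547 μs.
Leg 3: speed unknown; τ_3 = 34.37/γ_3.
Total proper time: 0.5141 + 0.9547 + τ_3 = 15.34, so τ_3 = 15.34 − 1.469 = 13.87 μs.
γ_3 = 34.37/13.87 = 2.478; β = √(1 − 1/γ²) = √0.8371.

β = 0.915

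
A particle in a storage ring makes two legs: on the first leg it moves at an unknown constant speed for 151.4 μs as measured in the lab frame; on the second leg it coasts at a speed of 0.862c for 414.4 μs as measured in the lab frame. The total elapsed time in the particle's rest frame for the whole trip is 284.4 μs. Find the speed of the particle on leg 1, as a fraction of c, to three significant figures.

β = 0.871

Leg 1: speed unknown; τ_1 = 151.4/γ_1.
Leg 2: γ = 1/√(1 − 0.862²) = 1/√0.2570 = 1.973; τ_2 = 414.4/1.973 = 210.1 μs.
Total proper time: τ_1 + 210.1 = 284.4, so τ_1 = 284.4 − 210.1 = 74.34 μs.
γ_1 = 151.4/74.34 = 2.037; β = √(1 − 1/γ²) = √0.7589.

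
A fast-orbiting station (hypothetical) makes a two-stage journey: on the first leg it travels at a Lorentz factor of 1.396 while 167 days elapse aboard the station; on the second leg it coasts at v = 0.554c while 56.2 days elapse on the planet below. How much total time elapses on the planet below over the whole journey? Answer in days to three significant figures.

Leg 1: γ = 1.396; Δt_1 = 1.396 × 167 = 233.1 days.
Leg 2: 56.2 days is already measured on the planet below.
Total: 233.1 + 56.20 days.

Δt = 289 days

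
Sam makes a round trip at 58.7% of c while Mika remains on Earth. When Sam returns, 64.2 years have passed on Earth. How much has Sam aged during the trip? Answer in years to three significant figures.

τ = 52.0 years

β = 0.587; γ = 1/√(1 − 0.587²) = 1/√0.6554 = 1.235
Sam's clock measures proper time along the trip: τ = Δt/γ = 64.2/1.235 years.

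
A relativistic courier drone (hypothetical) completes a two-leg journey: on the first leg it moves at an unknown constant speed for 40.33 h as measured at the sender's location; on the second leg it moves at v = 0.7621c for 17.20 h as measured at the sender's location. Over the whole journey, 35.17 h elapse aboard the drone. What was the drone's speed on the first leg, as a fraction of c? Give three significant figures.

β = 0.803

Leg 1: speed unknown; τ_1 = 40.33/γ_1.
Leg 2: γ = 1/√(1 − 0.7621²) = 1/√0.4192 = 1.544; τ_2 = 17.20/1.544 = 11.14 h.
Total proper time: τ_1 + 11.14 = 35.17, so τ_1 = 35.17 − 11.14 = 24.03 h.
γ_1 = 40.33/24.03 = 1.678; β = √(1 − 1/γ²) = √0.6449.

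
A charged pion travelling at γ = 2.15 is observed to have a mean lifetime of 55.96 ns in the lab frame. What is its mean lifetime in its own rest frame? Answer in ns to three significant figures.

γ = 2.15
The lab-frame lifetime is the dilated interval; the proper lifetime is τ₀ = Δt/γ = 55.96/2.150 ns.

τ₀ = 26.0 ns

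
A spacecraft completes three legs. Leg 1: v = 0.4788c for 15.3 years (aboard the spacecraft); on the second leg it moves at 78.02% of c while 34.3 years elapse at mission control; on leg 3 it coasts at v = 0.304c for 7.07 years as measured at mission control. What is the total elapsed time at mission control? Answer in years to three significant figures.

Δt = 58.8 years

Leg 1: γ = 1/√(1 − 0.4788²) = 1/√0.7708 = 1.139; Δt_1 = 1.139 × 15.3 = 17.43 years.
Leg 2: 34.3 years is already measured at mission control.
Leg 3: 7.07 years is already measured at mission control.
Total: 17.43 + 34.30 + 7.070 years.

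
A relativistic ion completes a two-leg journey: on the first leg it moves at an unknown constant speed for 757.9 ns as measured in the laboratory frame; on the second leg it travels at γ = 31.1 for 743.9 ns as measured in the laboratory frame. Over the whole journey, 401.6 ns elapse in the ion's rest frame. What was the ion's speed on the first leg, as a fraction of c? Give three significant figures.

β = 0.867

Leg 1: speed unknown; τ_1 = 757.9/γ_1.
Leg 2: γ = 31.1; τ_2 = 743.9/31.10 = 23.92 ns.
Total proper time: τ_1 + 23.92 = 401.6, so τ_1 = 401.6 − 23.92 = 377.7 ns.
γ_1 = 757.9/377.7 = 2.007; β = √(1 − 1/γ²) = √0.7517.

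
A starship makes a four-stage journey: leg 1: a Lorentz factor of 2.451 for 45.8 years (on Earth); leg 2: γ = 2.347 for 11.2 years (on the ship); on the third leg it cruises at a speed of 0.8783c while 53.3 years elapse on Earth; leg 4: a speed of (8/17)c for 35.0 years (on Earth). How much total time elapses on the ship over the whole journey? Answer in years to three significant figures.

Leg 1: γ = 2.451; τ_1 = 45.8/2.451 = 18.69 years.
Leg 2: 11.2 years is already measured on the ship.
Leg 3: γ = 1/√(1 − 0.8783²) = 1/√0.2286 = 2.092; τ_3 = 53.3/2.092 = 25.48 years.
Leg 4: γ = 1/√(1 − (8/17)²) = 17/15 ≈ 1.133; τ_4 = 35.0/1.133 = 30.88 years.
Total: 18.69 + 11.20 + 25.48 + 30.88 years.

τ = 86.3 years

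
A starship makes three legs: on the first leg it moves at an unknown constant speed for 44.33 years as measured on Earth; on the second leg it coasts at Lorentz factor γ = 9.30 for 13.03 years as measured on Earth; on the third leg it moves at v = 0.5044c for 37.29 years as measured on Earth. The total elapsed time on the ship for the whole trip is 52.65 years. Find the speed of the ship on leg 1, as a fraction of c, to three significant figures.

Leg 1: speed unknown; τ_1 = 44.33/γ_1.
Leg 2: γ = 9.30; τ_2 = 13.03/9.300 = 1.401 years.
Leg 3: γ = 1/√(1 − 0.5044²) = 1/√0.7456 = 1.158; τ_3 = 37.29/1.158 = 32.20 years.
Total proper time: τ_1 + 1.401 + 32.20 = 52.65, so τ_1 = 52.65 − 33.60 = 19.05 years.
γ_1 = 44.33/19.05 = 2.327; β = √(1 − 1/γ²) = √0.8153.

β = 0.903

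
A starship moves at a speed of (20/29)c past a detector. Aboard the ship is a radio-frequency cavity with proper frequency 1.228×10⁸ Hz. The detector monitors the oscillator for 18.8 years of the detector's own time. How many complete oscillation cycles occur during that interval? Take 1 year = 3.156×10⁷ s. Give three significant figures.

N = 5.28×10¹⁶

γ = 1/√(1 − (20/29)²) = 29/21 ≈ 1.381
During 18.8 years of lab time, the oscillator's proper time advances by τ = Δt/γ = 18.8/1.381 = 13.61 years = 4.297×10⁸ s.
N = f × τ = 1.228×10⁸ × 4.297×10⁸ = 5.276×10¹⁶.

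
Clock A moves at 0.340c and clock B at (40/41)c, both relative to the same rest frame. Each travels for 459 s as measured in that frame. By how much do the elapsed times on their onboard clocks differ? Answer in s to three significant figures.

|τ_A − τ_B| = 331 s

A: γ = 1/√(1 − 0.340²) = 1/√0.8844 = 1.063; τ_A = 459/1.063 = 431.7 s.
B: γ = 1/√(1 − (40/41)²) = 41/9 ≈ 4.556; τ_B = 459/4.556 = 100.8 s.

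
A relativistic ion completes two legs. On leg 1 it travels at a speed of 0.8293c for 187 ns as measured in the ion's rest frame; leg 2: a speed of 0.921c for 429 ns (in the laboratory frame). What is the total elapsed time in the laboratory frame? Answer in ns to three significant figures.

Δt = 764 ns

Leg 1: γ = 1/√(1 − 0.8293²) = 1/√0.3123 = 1.790; Δt_1 = 1.790 × 187 = 334.6 ns.
Leg 2: 429 ns is already measured in the laboratory frame.
Total: 334.6 + 429.0 ns.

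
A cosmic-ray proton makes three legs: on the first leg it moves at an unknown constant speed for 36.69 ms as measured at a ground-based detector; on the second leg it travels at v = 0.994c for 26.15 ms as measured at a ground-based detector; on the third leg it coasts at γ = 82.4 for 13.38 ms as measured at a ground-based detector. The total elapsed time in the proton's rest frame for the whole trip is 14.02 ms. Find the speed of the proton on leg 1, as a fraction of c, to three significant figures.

β = 0.954

Leg 1: speed unknown; τ_1 = 36.69/γ_1.
Leg 2: γ = 1/√(1 − 0.994²) = 1/√0.01196 = 9.142; τ_2 = 26.15/9.142 = 2.860 ms.
Leg 3: γ = 82.4; τ_3 = 13.38/82.40 = 0.1624 ms.
Total proper time: τ_1 + 2.860 + 0.1624 = 14.02, so τ_1 = 14.02 − 3.023 = 11.00 ms.
γ_1 = 36.69/11.00 = 3.336; β = √(1 − 1/γ²) = √0.9102.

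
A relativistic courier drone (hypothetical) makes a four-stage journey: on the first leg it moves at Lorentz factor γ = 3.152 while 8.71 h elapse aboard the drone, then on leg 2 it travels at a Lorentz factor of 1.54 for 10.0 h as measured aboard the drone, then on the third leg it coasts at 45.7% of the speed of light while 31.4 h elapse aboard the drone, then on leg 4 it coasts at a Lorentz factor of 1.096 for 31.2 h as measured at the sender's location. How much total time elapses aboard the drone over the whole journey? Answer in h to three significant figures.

Leg 1: 8.71 h is already measured aboard the drone.
Leg 2: 10.0 h is already measured aboard the drone.
Leg 3: 31.4 h is already measured aboard the drone.
Leg 4: γ = 1.096; τ_4 = 31.2/1.096 = 28.47 h.
Total: 8.710 + 10.00 + 31.40 + 28.47 h.

τ = 78.6 h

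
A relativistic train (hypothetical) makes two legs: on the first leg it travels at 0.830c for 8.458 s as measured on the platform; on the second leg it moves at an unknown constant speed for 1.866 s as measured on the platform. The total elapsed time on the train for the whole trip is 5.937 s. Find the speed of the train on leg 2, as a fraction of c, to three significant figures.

β = 0.757

Leg 1: γ = 1/√(1 − 0.830²) = 1/√0.3111 = 1.793; τ_1 = 8.458/1.793 = 4.718 s.
Leg 2: speed unknown; τ_2 = 1.866/γ_2.
Total proper time: 4.718 + τ_2 = 5.937, so τ_2 = 5.937 − 4.718 = 1.219 s.
γ_2 = 1.866/1.219 = 1.530; β = √(1 − 1/γ²) = √0.5729.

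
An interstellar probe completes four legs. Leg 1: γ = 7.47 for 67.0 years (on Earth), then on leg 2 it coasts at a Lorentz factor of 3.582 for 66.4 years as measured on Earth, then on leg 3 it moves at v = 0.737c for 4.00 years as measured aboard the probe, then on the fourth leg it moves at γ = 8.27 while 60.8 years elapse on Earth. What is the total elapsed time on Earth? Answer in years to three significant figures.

Δt = 200 years

Leg 1: 67.0 years is already measured on Earth.
Leg 2: 66.4 years is already measured on Earth.
Leg 3: γ = 1/√(1 − 0.737²) = 1/√0.4568 = 1.480; Δt_3 = 1.480 × 4.00 = 5.918 years.
Leg 4: 60.8 years is already measured on Earth.
Total: 67.00 + 66.40 + 5.918 + 60.80 years.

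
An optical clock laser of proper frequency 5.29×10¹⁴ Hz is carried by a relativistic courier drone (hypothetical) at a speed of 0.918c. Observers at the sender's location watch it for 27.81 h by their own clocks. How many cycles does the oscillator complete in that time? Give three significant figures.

γ = 1/√(1 − 0.918²) = 1/√0.1573 = 2.522
During 27.81 h of lab time, the oscillator's proper time advances by τ = Δt/γ = 27.81/2.522 = 11.03 h = 3.970×10⁴ s.
N = f × τ = 5.29×10¹⁴ × 3.970×10⁴ = 2.100×10¹⁹.

N = 2.10×10¹⁹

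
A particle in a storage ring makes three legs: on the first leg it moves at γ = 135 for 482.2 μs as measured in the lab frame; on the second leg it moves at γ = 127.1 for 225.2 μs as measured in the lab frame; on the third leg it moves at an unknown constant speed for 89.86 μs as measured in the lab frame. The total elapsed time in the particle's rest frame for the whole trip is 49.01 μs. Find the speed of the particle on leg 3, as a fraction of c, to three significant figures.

β = 0.874

Leg 1: γ = 135; τ_1 = 482.2/135.0 = 3.572 μs.
Leg 2: γ = 127.1; τ_2 = 225.2/127.1 = 1.772 μs.
Leg 3: speed unknown; τ_3 = 89.86/γ_3.
Total proper time: 3.572 + 1.772 + τ_3 = 49.01, so τ_3 = 49.01 − 5.344 = 43.67 μs.
γ_3 = 89.86/43.67 = 2.058; β = √(1 − 1/γ²) = √0.7639.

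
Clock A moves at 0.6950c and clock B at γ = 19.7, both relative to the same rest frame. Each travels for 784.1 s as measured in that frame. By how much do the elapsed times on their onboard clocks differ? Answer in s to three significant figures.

|τ_A − τ_B| = 524 s

A: γ = 1/√(1 − 0.6950²) = 1/√0.5170 = 1.391; τ_A = 784.1/1.391 = 563.8 s.
B: γ = 19.7; τ_B = 784.1/19.70 = 39.80 s.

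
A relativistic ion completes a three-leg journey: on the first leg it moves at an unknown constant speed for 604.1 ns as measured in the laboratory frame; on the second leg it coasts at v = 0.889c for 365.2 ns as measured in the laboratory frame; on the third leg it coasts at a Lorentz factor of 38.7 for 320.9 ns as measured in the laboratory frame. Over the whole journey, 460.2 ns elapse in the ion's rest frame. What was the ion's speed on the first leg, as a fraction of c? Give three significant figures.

Leg 1: speed unknown; τ_1 = 604.1/γ_1.
Leg 2: γ = 1/√(1 − 0.889²) = 1/√0.2097 = 2.184; τ_2 = 365.2/2.184 = 167.2 ns.
Leg 3: γ = 38.7; τ_3 = 320.9/38.70 = 8.292 ns.
Total proper time: τ_1 + 167.2 + 8.292 = 460.2, so τ_1 = 460.2 − 175.5 = 284.7 ns.
γ_1 = 604.1/284.7 = 2.122; β = √(1 − 1/γ²) = √0.7779.

β = 0.882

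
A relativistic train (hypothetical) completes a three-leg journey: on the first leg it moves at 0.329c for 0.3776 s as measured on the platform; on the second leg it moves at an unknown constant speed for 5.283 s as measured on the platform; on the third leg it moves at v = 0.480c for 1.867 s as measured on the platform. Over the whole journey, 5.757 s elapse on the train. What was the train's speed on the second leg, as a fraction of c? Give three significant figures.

β = 0.702

Leg 1: γ = 1/√(1 − 0.329²) = 1/√0.8918 = 1.059; τ_1 = 0.3776/1.059 = 0.3566 s.
Leg 2: speed unknown; τ_2 = 5.283/γ_2.
Leg 3: γ = 1/√(1 − 0.480²) = 1/√0.7696 = 1.140; τ_3 = 1.867/1.140 = 1.638 s.
Total proper time: 0.3566 + τ_2 + 1.638 = 5.757, so τ_2 = 5.757 − 1.994 = 3.763 s.
γ_2 = 5.283/3.763 = 1.404; β = √(1 − 1/γ²) = √0.4928.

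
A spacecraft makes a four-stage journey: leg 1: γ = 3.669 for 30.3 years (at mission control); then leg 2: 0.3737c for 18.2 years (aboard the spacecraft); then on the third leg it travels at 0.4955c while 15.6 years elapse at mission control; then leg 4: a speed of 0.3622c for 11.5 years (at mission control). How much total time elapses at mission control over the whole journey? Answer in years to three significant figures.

Δt = 77.0 years

Leg 1: 30.3 years is already measured at mission control.
Leg 2: γ = 1/√(1 − 0.3737²) = 1/√0.8603 = 1.078; Δt_2 = 1.078 × 18.2 = 19.62 years.
Leg 3: 15.6 years is already measured at mission control.
Leg 4: 11.5 years is already measured at mission control.
Total: 30.30 + 19.62 + 15.60 + 11.50 years.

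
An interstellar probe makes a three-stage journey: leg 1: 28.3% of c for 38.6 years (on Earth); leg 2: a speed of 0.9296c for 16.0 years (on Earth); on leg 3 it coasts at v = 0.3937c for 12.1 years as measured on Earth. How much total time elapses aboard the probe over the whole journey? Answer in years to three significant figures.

τ = 54.0 years

Leg 1: β = 0.283; γ = 1/√(1 − 0.283²) = 1/√0.9199 = 1.043; τ_1 = 38.6/1.043 = 37.02 years.
Leg 2: γ = 1/√(1 − 0.9296²) = 1/√0.1358 = 2.713; τ_2 = 16.0/2.713 = 5.897 years.
Leg 3: γ = 1/√(1 − 0.3937²) = 1/√0.8450 = 1.088; τ_3 = 12.1/1.088 = 11.12 years.
Total: 37.02 + 5.897 + 11.12 years.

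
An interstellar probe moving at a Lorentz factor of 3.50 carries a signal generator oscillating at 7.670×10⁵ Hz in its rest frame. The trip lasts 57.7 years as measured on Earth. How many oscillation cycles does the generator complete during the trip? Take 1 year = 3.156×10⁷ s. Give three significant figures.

N = 3.99×10¹⁴

γ = 3.50
The oscillator's own cycle count is N = f × τ where τ is the proper time aboard the probe. τ = Δt/γ = 57.7/3.500 = 16.49 years = 5.203×10⁸ s.
N = 7.670×10⁵ × 5.203×10⁸ = 3.991×10¹⁴.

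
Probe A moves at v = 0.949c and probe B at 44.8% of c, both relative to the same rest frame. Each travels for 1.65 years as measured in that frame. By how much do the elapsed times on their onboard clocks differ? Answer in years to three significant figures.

|τ_A − τ_B| = 0.955 years

A: γ = 1/√(1 − 0.949²) = 1/√0.09940 = 3.172; τ_A = 1.65/3.172 = 0.5202 years.
B: β = 0.448; γ = 1/√(1 − 0.448²) = 1/√0.7993 = 1.119; τ_B = 1.65/1.119 = 1.475 years.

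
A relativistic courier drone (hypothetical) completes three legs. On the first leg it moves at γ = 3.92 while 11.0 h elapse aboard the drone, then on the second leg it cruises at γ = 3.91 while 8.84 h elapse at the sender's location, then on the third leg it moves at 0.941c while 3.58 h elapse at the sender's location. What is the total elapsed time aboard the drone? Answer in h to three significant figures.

Leg 1: 11.0 h is already measured aboard the drone.
Leg 2: γ = 3.91; τ_2 = 8.84/3.910 = 2.261 h.
Leg 3: γ = 1/√(1 − 0.941²) = 1/√0.1145 = 2.955; τ_3 = 3.58/2.955 = 1.211 h.
Total: 11.00 + 2.261 + 1.211 h.

τ = 14.5 h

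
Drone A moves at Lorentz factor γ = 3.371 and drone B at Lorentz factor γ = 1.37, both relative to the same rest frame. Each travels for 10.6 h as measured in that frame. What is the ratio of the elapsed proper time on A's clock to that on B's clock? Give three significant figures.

τ_A/τ_B = 0.406

A: γ = 3.371. B: γ = 1.37.
τ_A/τ_B = γ_B/γ_A = 1.370/3.371 = 0.4064, so τ_A/τ_B = 0.4064.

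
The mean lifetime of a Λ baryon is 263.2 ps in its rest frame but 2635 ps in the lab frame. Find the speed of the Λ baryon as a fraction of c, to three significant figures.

γ = Δt/τ₀ = 2635/263.2 = 10.01
β = √(1 − 1/γ²) = √(1 − 0.009977) = √0.9900

β = 0.995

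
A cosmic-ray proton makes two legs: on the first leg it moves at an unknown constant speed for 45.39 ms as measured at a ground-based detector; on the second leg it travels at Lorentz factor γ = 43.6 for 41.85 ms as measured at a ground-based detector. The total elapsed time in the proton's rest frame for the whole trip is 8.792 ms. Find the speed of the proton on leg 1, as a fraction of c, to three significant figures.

Leg 1: speed unknown; τ_1 = 45.39/γ_1.
Leg 2: γ = 43.6; τ_2 = 41.85/43.60 = 0.9599 ms.
Total proper time: τ_1 + 0.9599 = 8.792, so τ_1 = 8.792 − 0.9599 = 7.832 ms.
γ_1 = 45.39/7.832 = 5.795; β = √(1 − 1/γ²) = √0.9702.

β = 0.985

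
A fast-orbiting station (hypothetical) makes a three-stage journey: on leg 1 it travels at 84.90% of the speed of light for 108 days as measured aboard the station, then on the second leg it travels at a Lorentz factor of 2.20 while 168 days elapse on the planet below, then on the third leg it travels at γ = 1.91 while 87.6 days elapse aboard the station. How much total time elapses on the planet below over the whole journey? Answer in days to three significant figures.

Δt = 540 days

Leg 1: β = 0.8490; γ = 1/√(1 − 0.8490²) = 1/√0.2792 = 1.893; Δt_1 = 1.893 × 108 = 204.4 days.
Leg 2: 168 days is already measured on the planet below.
Leg 3: γ = 1.91; Δt_3 = 1.910 × 87.6 = 167.3 days.
Total: 204.4 + 168.0 + 167.3 days.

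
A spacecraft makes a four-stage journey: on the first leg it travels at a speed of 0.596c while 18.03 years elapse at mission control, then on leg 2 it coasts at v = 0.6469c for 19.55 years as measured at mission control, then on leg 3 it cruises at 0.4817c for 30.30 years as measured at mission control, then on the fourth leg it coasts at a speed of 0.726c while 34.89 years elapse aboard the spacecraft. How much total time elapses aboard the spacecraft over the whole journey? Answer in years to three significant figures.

τ = 90.8 years

Leg 1: γ = 1/√(1 − 0.596²) = 1/√0.6448 = 1.245; τ_1 = 18.03/1.245 = 14.48 years.
Leg 2: γ = 1/√(1 − 0.6469²) = 1/√0.5815 = 1.311; τ_2 = 19.55/1.311 = 14.91 years.
Leg 3: γ = 1/√(1 − 0.4817²) = 1/√0.7680 = 1.141; τ_3 = 30.30/1.141 = 26.55 years.
Leg 4: 34.89 years is already measured aboard the spacecraft.
Total: 14.48 + 14.91 + 26.55 + 34.89 years.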